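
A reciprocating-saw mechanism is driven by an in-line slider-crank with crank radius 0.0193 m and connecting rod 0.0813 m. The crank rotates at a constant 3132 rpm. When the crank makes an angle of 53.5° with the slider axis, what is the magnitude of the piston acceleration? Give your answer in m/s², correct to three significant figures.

ω = 2π·3132/60 = 328 rad/s
x(θ) = r cosθ + √(L² − r² sin²θ); with ω constant, a = ω²·d²x/dθ².
d²x/dθ² = −r cosθ − r²(cos2θ)/√u − r⁴ sin²2θ/(4u^{3/2}),  u = L² − r² sin²θ = 0.00636899 m².
Substituting r = 0.0193 m, L = 0.0813 m, θ = 53.5°: d²x/dθ² = -0.010178 m.
a = ω²·d²x/dθ² = (328)²·(-0.010178) = -1094.9 m/s²;  |a| = 1094.9 m/s².

1090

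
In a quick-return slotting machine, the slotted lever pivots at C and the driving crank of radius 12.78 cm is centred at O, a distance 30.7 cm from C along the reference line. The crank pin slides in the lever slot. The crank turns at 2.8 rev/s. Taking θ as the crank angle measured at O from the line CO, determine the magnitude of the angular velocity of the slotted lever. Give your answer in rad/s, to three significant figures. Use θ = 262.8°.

1.99

ω = 17.59 rad/s (from 2.8 rev/s).
Crank pin A relative to C: A = (d + r cosθ, r sinθ); lever angle φ = atan2(r sinθ, d + r cosθ).
Differentiating tanφ: φ̇ = rω(d cosθ + r)/(d² + r² + 2dr cosθ).
d² + r² + 2dr cosθ = |CA|² = 0.100747 m²;  d cosθ + r = +0.089323 m.
|ω_lever| = |0.1278·17.59·+0.089323| / 0.100747 = 1.9934 rad/s.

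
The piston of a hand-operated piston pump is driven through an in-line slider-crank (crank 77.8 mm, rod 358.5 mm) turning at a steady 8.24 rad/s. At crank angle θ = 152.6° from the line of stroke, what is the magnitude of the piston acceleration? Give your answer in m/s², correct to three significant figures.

ω = 8.24 rad/s
x(θ) = r cosθ + √(L² − r² sin²θ); with ω constant, a = ω²·d²x/dθ².
d²x/dθ² = −r cosθ − r²(cos2θ)/√u − r⁴ sin²2θ/(4u^{3/2}),  u = L² − r² sin²θ = 0.12724 m².
Substituting r = 0.0778 m, L = 0.3585 m, θ = 152.6°: d²x/dθ² = +0.059156 m.
a = ω²·d²x/dθ² = (8.24)²·(+0.059156) = +4.0166 m/s²;  |a| = 4.0166 m/s².

4.02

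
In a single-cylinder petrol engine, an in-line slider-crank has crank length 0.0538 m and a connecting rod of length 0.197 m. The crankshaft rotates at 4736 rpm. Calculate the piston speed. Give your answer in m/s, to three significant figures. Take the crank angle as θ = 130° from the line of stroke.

16.8

ω = 2π·4736/60 = 496 rad/s
For an in-line slider-crank, x = r cosθ + √(L² − r² sin²θ), so v = −rω sinθ·[1 + r cosθ/√(L² − r² sin²θ)].
With r = 0.0538 m, L = 0.197 m, θ = 130°: √(L² − r² sin²θ) = 0.19264 m.
v = −0.0538·496·0.76604·[1 + 0.0538·-0.64279/0.19264] = -16.771 m/s.
|v| = 16.771 m/s.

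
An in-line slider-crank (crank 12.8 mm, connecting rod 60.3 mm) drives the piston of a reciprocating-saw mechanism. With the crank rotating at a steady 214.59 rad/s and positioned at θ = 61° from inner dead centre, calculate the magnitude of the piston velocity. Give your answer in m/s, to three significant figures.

ω = 214.6 rad/s
For an in-line slider-crank, x = r cosθ + √(L² − r² sin²θ), so v = −rω sinθ·[1 + r cosθ/√(L² − r² sin²θ)].
With r = 0.0128 m, L = 0.0603 m, θ = 61°: √(L² − r² sin²θ) = 0.059252 m.
v = −0.0128·214.6·0.87462·[1 + 0.0128·0.48481/0.059252] = -2.654 m/s.
|v| = 2.654 m/s.

2.65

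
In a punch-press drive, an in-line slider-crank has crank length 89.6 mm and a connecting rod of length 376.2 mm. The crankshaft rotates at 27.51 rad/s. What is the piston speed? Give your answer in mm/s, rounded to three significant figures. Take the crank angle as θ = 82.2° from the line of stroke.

2520

ω = 27.51 rad/s
For an in-line slider-crank, x = r cosθ + √(L² − r² sin²θ), so v = −rω sinθ·[1 + r cosθ/√(L² − r² sin²θ)].
With r = 0.0896 m, L = 0.3762 m, θ = 82.2°: √(L² − r² sin²θ) = 0.36558 m.
v = −0.0896·27.51·0.99075·[1 + 0.0896·0.13572/0.36558] = -2.5233 m/s.
|v| = 2.5233 m/s = 2523.3 mm/s.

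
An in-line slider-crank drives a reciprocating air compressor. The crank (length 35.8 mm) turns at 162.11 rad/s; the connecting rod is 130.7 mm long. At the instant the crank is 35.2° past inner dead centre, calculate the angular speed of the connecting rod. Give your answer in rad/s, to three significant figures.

ω = 162.1 rad/s
The rod makes angle φ with the slider axis where L sinφ = r sinθ; differentiating, L cosφ·φ̇ = r ω cosθ.
L cosφ = √(L² − r² sin²θ) = 0.12906 m.
|ω_rod| = r ω |cosθ| / √(L² − r² sin²θ) = 0.0358·162.1·0.81714/0.12906 = 36.745 rad/s.

36.7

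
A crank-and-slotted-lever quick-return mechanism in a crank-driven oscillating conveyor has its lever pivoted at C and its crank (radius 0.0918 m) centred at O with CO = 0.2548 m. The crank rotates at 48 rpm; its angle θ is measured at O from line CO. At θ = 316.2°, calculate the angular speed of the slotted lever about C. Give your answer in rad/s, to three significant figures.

ω = 5.027 rad/s (from 48 rpm).
Crank pin A relative to C: A = (d + r cosθ, r sinθ); lever angle φ = atan2(r sinθ, d + r cosθ).
Differentiating tanφ: φ̇ = rω(d cosθ + r)/(d² + r² + 2dr cosθ).
d² + r² + 2dr cosθ = |CA|² = 0.107115 m²;  d cosθ + r = +0.2757 m.
|ω_lever| = |0.0918·5.027·+0.2757| / 0.107115 = 1.1877 rad/s.

1.19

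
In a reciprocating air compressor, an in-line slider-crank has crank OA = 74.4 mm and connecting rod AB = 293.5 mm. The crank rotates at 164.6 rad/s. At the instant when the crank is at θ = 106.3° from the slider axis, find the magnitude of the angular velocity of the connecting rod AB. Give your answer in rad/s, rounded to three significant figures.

12.1

ω = 164.6 rad/s
The rod makes angle φ with the slider axis where L sinφ = r sinθ; differentiating, L cosφ·φ̇ = r ω cosθ.
L cosφ = √(L² − r² sin²θ) = 0.28468 m.
|ω_rod| = r ω |cosθ| / √(L² − r² sin²θ) = 0.0744·164.6·0.28067/0.28468 = 12.074 rad/s.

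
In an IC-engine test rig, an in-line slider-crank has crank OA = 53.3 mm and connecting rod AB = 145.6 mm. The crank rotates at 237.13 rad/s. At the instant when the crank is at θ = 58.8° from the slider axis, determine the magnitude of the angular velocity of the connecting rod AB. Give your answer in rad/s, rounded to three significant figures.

ω = 237.1 rad/s
The rod makes angle φ with the slider axis where L sinφ = r sinθ; differentiating, L cosφ·φ̇ = r ω cosθ.
L cosφ = √(L² − r² sin²θ) = 0.13828 m.
|ω_rod| = r ω |cosθ| / √(L² − r² sin²θ) = 0.0533·237.1·0.51803/0.13828 = 47.349 rad/s.

47.3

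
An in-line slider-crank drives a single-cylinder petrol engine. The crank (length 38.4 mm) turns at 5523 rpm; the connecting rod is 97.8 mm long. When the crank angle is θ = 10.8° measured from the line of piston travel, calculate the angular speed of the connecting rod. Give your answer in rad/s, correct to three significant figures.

224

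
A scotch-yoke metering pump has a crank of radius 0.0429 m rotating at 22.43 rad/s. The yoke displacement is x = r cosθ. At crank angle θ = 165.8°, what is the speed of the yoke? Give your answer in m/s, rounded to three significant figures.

ω = 22.43 rad/s
x = r cosθ ⇒ ẋ = −rω sinθ.
|v| = rω|sinθ| = 0.0429·22.43·|sin 165.8°| = 0.23605 m/s.

0.236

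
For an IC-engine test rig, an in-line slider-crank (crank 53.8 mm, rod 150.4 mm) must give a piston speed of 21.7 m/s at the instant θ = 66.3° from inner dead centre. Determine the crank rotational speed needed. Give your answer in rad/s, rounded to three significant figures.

For an in-line slider-crank, |v_piston| = rω|sinθ|·[1 + r cosθ/√(L² − r² sin²θ)].
With r = 0.0538 m, L = 0.1504 m, θ = 66.3°: the bracketed kinematic factor |dx/dθ| = 0.056759 m.
ω = v/|dx/dθ| = 21.7/0.056759 = 382.32 rad/s.

382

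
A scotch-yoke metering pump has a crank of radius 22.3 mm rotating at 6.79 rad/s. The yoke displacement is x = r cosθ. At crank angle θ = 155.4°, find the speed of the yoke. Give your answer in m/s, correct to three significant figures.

0.0630

ω = 6.79 rad/s
x = r cosθ ⇒ ẋ = −rω sinθ.
|v| = rω|sinθ| = 0.0223·6.79·|sin 155.4°| = 0.063032 m/s.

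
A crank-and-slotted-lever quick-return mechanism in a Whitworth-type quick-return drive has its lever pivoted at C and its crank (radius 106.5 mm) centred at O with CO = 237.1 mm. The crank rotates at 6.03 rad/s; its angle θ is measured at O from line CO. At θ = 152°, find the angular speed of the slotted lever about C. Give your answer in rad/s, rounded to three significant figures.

2.88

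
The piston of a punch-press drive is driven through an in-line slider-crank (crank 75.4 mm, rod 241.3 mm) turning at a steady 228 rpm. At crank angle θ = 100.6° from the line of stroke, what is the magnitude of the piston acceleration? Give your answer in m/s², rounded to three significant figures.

21.0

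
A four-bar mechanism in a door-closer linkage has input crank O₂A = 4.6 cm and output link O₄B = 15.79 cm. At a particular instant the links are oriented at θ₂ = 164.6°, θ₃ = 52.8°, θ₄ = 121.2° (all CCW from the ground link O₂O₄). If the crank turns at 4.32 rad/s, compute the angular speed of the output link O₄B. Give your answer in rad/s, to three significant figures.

1.26

ω₂ = 4.32 rad/s
Differentiating the loop-closure r₂e^{iθ₂}+r₃e^{iθ₃}=r₁+r₄e^{iθ₄} gives r₂ω₂e^{iθ₂}+r₃ω₃e^{iθ₃}=r₄ω₄e^{iθ₄}.
Eliminating the other unknown: ω₄ = r₂ω₂ sin(θ₂−θ₃) / [r₄ sin(θ₄−θ₃)].
Numerator sine = +0.92849; denominator sine = +0.92978.
Result = 0.046·4.32·(+0.92849) / (0.1579·(+0.92978)) = +1.2568 rad/s; magnitude 1.2568 rad/s.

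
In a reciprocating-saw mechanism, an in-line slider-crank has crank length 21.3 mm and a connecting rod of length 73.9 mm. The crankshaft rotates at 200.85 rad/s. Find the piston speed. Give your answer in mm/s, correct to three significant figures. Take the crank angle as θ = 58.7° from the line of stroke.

4220

ω = 200.8 rad/s
For an in-line slider-crank, x = r cosθ + √(L² − r² sin²θ), so v = −rω sinθ·[1 + r cosθ/√(L² − r² sin²θ)].
With r = 0.0213 m, L = 0.0739 m, θ = 58.7°: √(L² − r² sin²θ) = 0.071624 m.
v = −0.0213·200.8·0.85446·[1 + 0.0213·0.51952/0.071624] = -4.2202 m/s.
|v| = 4.2202 m/s = 4220.2 mm/s.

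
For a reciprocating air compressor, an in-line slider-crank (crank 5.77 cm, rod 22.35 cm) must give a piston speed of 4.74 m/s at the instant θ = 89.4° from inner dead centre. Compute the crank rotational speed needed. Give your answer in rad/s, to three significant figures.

81.9

For an in-line slider-crank, |v_piston| = rω|sinθ|·[1 + r cosθ/√(L² − r² sin²θ)].
With r = 0.0577 m, L = 0.2235 m, θ = 89.4°: the bracketed kinematic factor |dx/dθ| = 0.057858 m.
ω = v/|dx/dθ| = 4.74/0.057858 = 81.924 rad/s.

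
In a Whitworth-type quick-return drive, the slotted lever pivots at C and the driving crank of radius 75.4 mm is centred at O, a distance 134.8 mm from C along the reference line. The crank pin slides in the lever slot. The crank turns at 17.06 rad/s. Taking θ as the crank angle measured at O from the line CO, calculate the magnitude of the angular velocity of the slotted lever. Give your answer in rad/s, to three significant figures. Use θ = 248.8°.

ω = 17.06 rad/s
Crank pin A relative to C: A = (d + r cosθ, r sinθ); lever angle φ = atan2(r sinθ, d + r cosθ).
Differentiating tanφ: φ̇ = rω(d cosθ + r)/(d² + r² + 2dr cosθ).
d² + r² + 2dr cosθ = |CA|² = 0.0165052 m²;  d cosθ + r = +0.026653 m.
|ω_lever| = |0.0754·17.06·+0.026653| / 0.0165052 = 2.0772 rad/s.

2.08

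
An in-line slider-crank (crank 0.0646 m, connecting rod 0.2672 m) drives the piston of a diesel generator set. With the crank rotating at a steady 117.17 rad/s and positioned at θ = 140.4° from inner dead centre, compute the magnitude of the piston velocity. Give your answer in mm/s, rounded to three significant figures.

ω = 117.2 rad/s
For an in-line slider-crank, x = r cosθ + √(L² − r² sin²θ), so v = −rω sinθ·[1 + r cosθ/√(L² − r² sin²θ)].
With r = 0.0646 m, L = 0.2672 m, θ = 140.4°: √(L² − r² sin²θ) = 0.26401 m.
v = −0.0646·117.2·0.63742·[1 + 0.0646·-0.77051/0.26401] = -3.9151 m/s.
|v| = 3.9151 m/s = 3915.1 mm/s.

3920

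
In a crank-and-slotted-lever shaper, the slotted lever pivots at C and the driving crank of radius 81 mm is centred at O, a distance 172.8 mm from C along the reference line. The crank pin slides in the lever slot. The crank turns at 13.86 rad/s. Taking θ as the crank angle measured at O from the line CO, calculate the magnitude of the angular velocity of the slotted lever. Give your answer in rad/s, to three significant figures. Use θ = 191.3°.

ω = 13.86 rad/s
Crank pin A relative to C: A = (d + r cosθ, r sinθ); lever angle φ = atan2(r sinθ, d + r cosθ).
Differentiating tanφ: φ̇ = rω(d cosθ + r)/(d² + r² + 2dr cosθ).
d² + r² + 2dr cosθ = |CA|² = 0.00896991 m²;  d cosθ + r = -0.08845 m.
|ω_lever| = |0.081·13.86·-0.08845| / 0.00896991 = 11.07 rad/s.

11.1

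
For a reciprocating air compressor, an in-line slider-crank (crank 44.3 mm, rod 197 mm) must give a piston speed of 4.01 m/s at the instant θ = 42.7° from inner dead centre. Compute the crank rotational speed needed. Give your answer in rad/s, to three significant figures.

114

For an in-line slider-crank, |v_piston| = rω|sinθ|·[1 + r cosθ/√(L² − r² sin²θ)].
With r = 0.0443 m, L = 0.197 m, θ = 42.7°: the bracketed kinematic factor |dx/dθ| = 0.035066 m.
ω = v/|dx/dθ| = 4.01/0.035066 = 114.36 rad/s.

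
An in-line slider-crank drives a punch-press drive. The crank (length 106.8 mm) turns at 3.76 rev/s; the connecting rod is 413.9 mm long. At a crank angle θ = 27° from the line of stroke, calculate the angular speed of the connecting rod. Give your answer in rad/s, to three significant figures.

ω = 23.62 rad/s (converted from 3.76 rev/s).
The rod makes angle φ with the slider axis where L sinφ = r sinθ; differentiating, L cosφ·φ̇ = r ω cosθ.
L cosφ = √(L² − r² sin²θ) = 0.41105 m.
|ω_rod| = r ω |cosθ| / √(L² − r² sin²θ) = 0.1068·23.62·0.89101/0.41105 = 5.4692 rad/s.

5.47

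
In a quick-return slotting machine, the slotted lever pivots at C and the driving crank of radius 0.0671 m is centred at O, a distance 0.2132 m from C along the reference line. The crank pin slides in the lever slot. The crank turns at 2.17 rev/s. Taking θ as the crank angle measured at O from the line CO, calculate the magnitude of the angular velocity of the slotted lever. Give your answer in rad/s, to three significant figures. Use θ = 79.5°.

1.76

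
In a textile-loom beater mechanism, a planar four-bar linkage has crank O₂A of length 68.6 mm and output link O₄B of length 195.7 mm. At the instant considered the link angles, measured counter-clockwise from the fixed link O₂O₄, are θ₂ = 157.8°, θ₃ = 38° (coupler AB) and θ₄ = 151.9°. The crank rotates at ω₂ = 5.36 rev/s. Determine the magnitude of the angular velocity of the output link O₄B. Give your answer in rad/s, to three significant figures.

11.2

ω₂ = 33.68 rad/s (from 5.36 rev/s).
Differentiating the loop-closure r₂e^{iθ₂}+r₃e^{iθ₃}=r₁+r₄e^{iθ₄} gives r₂ω₂e^{iθ₂}+r₃ω₃e^{iθ₃}=r₄ω₄e^{iθ₄}.
Eliminating the other unknown: ω₄ = r₂ω₂ sin(θ₂−θ₃) / [r₄ sin(θ₄−θ₃)].
Numerator sine = +0.86777; denominator sine = +0.91425.
Result = 0.0686·33.68·(+0.86777) / (0.1957·(+0.91425)) = +11.205 rad/s; magnitude 11.205 rad/s.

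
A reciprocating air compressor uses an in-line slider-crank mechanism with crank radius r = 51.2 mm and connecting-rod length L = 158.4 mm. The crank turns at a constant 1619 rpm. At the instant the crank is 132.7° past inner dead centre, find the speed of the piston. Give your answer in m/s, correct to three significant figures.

4.94

ω = 2π·1619/60 = 169.5 rad/s
For an in-line slider-crank, x = r cosθ + √(L² − r² sin²θ), so v = −rω sinθ·[1 + r cosθ/√(L² − r² sin²θ)].
With r = 0.0512 m, L = 0.1584 m, θ = 132.7°: √(L² − r² sin²θ) = 0.15387 m.
v = −0.0512·169.5·0.73491·[1 + 0.0512·-0.67816/0.15387] = -4.9398 m/s.
|v| = 4.9398 m/s.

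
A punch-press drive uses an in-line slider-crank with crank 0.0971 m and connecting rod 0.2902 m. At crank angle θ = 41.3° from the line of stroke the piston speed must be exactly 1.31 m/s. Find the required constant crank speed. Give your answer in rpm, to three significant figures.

155

For an in-line slider-crank, |v_piston| = rω|sinθ|·[1 + r cosθ/√(L² − r² sin²θ)].
With r = 0.0971 m, L = 0.2902 m, θ = 41.3°: the bracketed kinematic factor |dx/dθ| = 0.080603 m.
ω = v/|dx/dθ| = 1.31/0.080603 = 16.252 rad/s.
N = 60ω/(2π) = 155.2 rpm.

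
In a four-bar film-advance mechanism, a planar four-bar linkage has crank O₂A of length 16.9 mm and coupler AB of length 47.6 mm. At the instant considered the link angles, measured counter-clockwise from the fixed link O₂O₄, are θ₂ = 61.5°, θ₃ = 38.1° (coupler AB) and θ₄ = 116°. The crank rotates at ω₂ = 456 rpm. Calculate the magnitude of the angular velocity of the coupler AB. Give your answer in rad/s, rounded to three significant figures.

14.1

ω₂ = 47.75 rad/s (from 456 rpm).
Differentiating the loop-closure r₂e^{iθ₂}+r₃e^{iθ₃}=r₁+r₄e^{iθ₄} gives r₂ω₂e^{iθ₂}+r₃ω₃e^{iθ₃}=r₄ω₄e^{iθ₄}.
Eliminating the other unknown: ω₃ = r₂ω₂ sin(θ₄−θ₂) / [r₃ sin(θ₃−θ₄)].
Numerator sine = +0.81412; denominator sine = -0.97778.
Result = 0.0169·47.75·(+0.81412) / (0.0476·(-0.97778)) = -14.116 rad/s; magnitude 14.116 rad/s.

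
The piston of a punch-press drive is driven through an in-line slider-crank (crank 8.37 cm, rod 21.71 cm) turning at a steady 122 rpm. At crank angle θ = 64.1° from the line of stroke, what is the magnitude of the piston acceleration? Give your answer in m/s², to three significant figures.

2.64

ω = 2π·122/60 = 12.78 rad/s
x(θ) = r cosθ + √(L² − r² sin²θ); with ω constant, a = ω²·d²x/dθ².
d²x/dθ² = −r cosθ − r²(cos2θ)/√u − r⁴ sin²2θ/(4u^{3/2}),  u = L² − r² sin²θ = 0.0414634 m².
Substituting r = 0.0837 m, L = 0.2171 m, θ = 64.1°: d²x/dθ² = -0.016182 m.
a = ω²·d²x/dθ² = (12.78)²·(-0.016182) = -2.6412 m/s²;  |a| = 2.6412 m/s².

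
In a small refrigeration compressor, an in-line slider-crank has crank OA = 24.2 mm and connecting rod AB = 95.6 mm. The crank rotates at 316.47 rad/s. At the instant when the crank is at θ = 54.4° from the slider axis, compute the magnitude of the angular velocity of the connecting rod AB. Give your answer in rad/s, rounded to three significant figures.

47.7

ω = 316.5 rad/s
The rod makes angle φ with the slider axis where L sinφ = r sinθ; differentiating, L cosφ·φ̇ = r ω cosθ.
L cosφ = √(L² − r² sin²θ) = 0.093553 m.
|ω_rod| = r ω |cosθ| / √(L² − r² sin²θ) = 0.0242·316.5·0.58212/0.093553 = 47.655 rad/s.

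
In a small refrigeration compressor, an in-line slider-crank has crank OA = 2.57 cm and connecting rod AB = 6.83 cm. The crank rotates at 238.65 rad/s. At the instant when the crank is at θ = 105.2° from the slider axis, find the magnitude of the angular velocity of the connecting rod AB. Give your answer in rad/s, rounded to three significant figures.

ω = 238.7 rad/s
The rod makes angle φ with the slider axis where L sinφ = r sinθ; differentiating, L cosφ·φ̇ = r ω cosθ.
L cosφ = √(L² − r² sin²θ) = 0.063638 m.
|ω_rod| = r ω |cosθ| / √(L² − r² sin²θ) = 0.0257·238.7·0.26219/0.063638 = 25.269 rad/s.

25.3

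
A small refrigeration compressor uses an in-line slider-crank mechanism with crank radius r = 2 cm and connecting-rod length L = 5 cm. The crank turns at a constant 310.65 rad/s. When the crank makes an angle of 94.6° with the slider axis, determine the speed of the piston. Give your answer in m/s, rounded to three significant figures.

ω = 310.6 rad/s
For an in-line slider-crank, x = r cosθ + √(L² − r² sin²θ), so v = −rω sinθ·[1 + r cosθ/√(L² − r² sin²θ)].
With r = 0.02 m, L = 0.05 m, θ = 94.6°: √(L² − r² sin²θ) = 0.045854 m.
v = −0.02·310.6·0.99678·[1 + 0.02·-0.08020/0.045854] = -5.9764 m/s.
|v| = 5.9764 m/s.

5.98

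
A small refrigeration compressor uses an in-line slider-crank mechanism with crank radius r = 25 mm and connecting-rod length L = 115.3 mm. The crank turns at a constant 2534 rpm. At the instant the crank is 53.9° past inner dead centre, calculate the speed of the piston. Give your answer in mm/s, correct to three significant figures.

ω = 2π·2534/60 = 265.4 rad/s
For an in-line slider-crank, x = r cosθ + √(L² − r² sin²θ), so v = −rω sinθ·[1 + r cosθ/√(L² − r² sin²θ)].
With r = 0.025 m, L = 0.1153 m, θ = 53.9°: √(L² − r² sin²θ) = 0.11352 m.
v = −0.025·265.4·0.80799·[1 + 0.025·0.58920/0.11352] = -6.0557 m/s.
|v| = 6.0557 m/s = 6055.7 mm/s.

6060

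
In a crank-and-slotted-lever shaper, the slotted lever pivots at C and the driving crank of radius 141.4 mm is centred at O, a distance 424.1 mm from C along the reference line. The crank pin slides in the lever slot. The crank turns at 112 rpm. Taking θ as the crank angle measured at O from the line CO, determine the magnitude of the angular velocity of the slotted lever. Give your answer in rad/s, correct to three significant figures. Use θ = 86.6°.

ω = 11.73 rad/s (from 112 rpm).
Crank pin A relative to C: A = (d + r cosθ, r sinθ); lever angle φ = atan2(r sinθ, d + r cosθ).
Differentiating tanφ: φ̇ = rω(d cosθ + r)/(d² + r² + 2dr cosθ).
d² + r² + 2dr cosθ = |CA|² = 0.206968 m²;  d cosθ + r = +0.16655 m.
|ω_lever| = |0.1414·11.73·+0.16655| / 0.206968 = 1.3346 rad/s.

1.33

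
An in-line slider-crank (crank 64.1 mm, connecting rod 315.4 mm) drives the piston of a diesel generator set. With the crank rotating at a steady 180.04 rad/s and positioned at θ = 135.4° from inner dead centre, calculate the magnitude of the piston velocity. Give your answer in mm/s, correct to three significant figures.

6920

ω = 180 rad/s
For an in-line slider-crank, x = r cosθ + √(L² − r² sin²θ), so v = −rω sinθ·[1 + r cosθ/√(L² − r² sin²θ)].
With r = 0.0641 m, L = 0.3154 m, θ = 135.4°: √(L² − r² sin²θ) = 0.31217 m.
v = −0.0641·180·0.70215·[1 + 0.0641·-0.71203/0.31217] = -6.9185 m/s.
|v| = 6.9185 m/s = 6918.5 mm/s.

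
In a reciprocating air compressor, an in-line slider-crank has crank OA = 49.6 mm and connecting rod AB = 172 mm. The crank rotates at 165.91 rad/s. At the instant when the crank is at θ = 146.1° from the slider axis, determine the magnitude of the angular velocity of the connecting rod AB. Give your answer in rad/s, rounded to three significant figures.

40.2

ω = 165.9 rad/s
The rod makes angle φ with the slider axis where L sinφ = r sinθ; differentiating, L cosφ·φ̇ = r ω cosθ.
L cosφ = √(L² − r² sin²θ) = 0.16976 m.
|ω_rod| = r ω |cosθ| / √(L² − r² sin²θ) = 0.0496·165.9·0.83001/0.16976 = 40.235 rad/s.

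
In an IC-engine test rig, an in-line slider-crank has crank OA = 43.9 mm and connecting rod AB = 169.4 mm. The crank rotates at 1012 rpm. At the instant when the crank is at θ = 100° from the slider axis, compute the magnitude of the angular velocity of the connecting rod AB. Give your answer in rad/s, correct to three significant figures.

ω = 106 rad/s (converted from 1012 rpm).
The rod makes angle φ with the slider axis where L sinφ = r sinθ; differentiating, L cosφ·φ̇ = r ω cosθ.
L cosφ = √(L² − r² sin²θ) = 0.16379 m.
|ω_rod| = r ω |cosθ| / √(L² − r² sin²θ) = 0.0439·106·0.17365/0.16379 = 4.9324 rad/s.

4.93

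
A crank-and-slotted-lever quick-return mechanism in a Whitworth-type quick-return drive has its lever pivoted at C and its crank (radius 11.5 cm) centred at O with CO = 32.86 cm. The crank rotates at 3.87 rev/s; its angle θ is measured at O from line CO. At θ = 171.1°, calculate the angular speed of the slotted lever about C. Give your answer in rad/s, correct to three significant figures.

12.6

ω = 24.32 rad/s (from 3.87 rev/s).
Crank pin A relative to C: A = (d + r cosθ, r sinθ); lever angle φ = atan2(r sinθ, d + r cosθ).
Differentiating tanφ: φ̇ = rω(d cosθ + r)/(d² + r² + 2dr cosθ).
d² + r² + 2dr cosθ = |CA|² = 0.0465349 m²;  d cosθ + r = -0.20964 m.
|ω_lever| = |0.115·24.32·-0.20964| / 0.0465349 = 12.598 rad/s.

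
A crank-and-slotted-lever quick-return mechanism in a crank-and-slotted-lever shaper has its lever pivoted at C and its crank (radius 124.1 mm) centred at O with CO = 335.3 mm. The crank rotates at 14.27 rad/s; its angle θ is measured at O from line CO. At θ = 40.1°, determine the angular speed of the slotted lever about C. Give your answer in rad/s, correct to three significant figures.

3.52

ω = 14.27 rad/s
Crank pin A relative to C: A = (d + r cosθ, r sinθ); lever angle φ = atan2(r sinθ, d + r cosθ).
Differentiating tanφ: φ̇ = rω(d cosθ + r)/(d² + r² + 2dr cosθ).
d² + r² + 2dr cosθ = |CA|² = 0.191485 m²;  d cosθ + r = +0.38058 m.
|ω_lever| = |0.1241·14.27·+0.38058| / 0.191485 = 3.5197 rad/s.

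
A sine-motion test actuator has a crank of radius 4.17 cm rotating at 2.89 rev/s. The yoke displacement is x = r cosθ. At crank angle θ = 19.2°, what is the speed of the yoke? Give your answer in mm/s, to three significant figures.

ω = 18.16 rad/s (from 2.89 rev/s).
x = r cosθ ⇒ ẋ = −rω sinθ.
|v| = rω|sinθ| = 0.0417·18.16·|sin 19.2°| = 0.24902 m/s = 249.02 mm/s.

249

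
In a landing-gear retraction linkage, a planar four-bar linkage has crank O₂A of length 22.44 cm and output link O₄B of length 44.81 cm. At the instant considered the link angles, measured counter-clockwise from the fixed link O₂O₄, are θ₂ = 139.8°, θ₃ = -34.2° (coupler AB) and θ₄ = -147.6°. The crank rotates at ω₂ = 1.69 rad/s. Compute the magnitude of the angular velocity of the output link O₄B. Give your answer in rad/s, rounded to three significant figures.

0.0964

ω₂ = 1.69 rad/s
Differentiating the loop-closure r₂e^{iθ₂}+r₃e^{iθ₃}=r₁+r₄e^{iθ₄} gives r₂ω₂e^{iθ₂}+r₃ω₃e^{iθ₃}=r₄ω₄e^{iθ₄}.
Eliminating the other unknown: ω₄ = r₂ω₂ sin(θ₂−θ₃) / [r₄ sin(θ₄−θ₃)].
Numerator sine = +0.10453; denominator sine = -0.91775.
Result = 0.2244·1.69·(+0.10453) / (0.4481·(-0.91775)) = -0.096392 rad/s; magnitude 0.096392 rad/s.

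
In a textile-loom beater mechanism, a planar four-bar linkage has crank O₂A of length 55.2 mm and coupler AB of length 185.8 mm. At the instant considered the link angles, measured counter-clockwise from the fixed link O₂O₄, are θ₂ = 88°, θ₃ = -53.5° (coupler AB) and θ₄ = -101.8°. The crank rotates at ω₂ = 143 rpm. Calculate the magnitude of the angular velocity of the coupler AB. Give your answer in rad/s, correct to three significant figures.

ω₂ = 14.97 rad/s (from 143 rpm).
Differentiating the loop-closure r₂e^{iθ₂}+r₃e^{iθ₃}=r₁+r₄e^{iθ₄} gives r₂ω₂e^{iθ₂}+r₃ω₃e^{iθ₃}=r₄ω₄e^{iθ₄}.
Eliminating the other unknown: ω₃ = r₂ω₂ sin(θ₄−θ₂) / [r₃ sin(θ₃−θ₄)].
Numerator sine = +0.17021; denominator sine = +0.74664.
Result = 0.0552·14.97·(+0.17021) / (0.1858·(+0.74664)) = +1.0142 rad/s; magnitude 1.0142 rad/s.

1.01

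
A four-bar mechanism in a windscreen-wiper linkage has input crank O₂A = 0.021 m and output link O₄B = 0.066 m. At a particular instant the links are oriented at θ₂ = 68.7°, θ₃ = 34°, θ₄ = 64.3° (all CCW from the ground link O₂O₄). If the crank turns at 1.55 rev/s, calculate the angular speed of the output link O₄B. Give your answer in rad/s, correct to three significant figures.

ω₂ = 9.739 rad/s (from 1.55 rev/s).
Differentiating the loop-closure r₂e^{iθ₂}+r₃e^{iθ₃}=r₁+r₄e^{iθ₄} gives r₂ω₂e^{iθ₂}+r₃ω₃e^{iθ₃}=r₄ω₄e^{iθ₄}.
Eliminating the other unknown: ω₄ = r₂ω₂ sin(θ₂−θ₃) / [r₄ sin(θ₄−θ₃)].
Numerator sine = +0.56928; denominator sine = +0.50453.
Result = 0.021·9.739·(+0.56928) / (0.066·(+0.50453)) = +3.4965 rad/s; magnitude 3.4965 rad/s.

3.50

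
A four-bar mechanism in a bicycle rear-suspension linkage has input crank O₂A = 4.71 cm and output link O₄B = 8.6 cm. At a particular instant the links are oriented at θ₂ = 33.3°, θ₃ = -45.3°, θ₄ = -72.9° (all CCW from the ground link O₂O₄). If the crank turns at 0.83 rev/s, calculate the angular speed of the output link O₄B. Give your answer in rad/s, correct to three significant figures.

6.04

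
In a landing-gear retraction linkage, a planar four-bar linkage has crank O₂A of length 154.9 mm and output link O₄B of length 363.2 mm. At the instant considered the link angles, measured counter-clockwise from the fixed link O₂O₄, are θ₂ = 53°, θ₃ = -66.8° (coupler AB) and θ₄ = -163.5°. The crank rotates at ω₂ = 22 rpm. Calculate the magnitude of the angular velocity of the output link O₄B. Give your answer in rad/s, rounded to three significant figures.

0.858

ω₂ = 2.304 rad/s (from 22 rpm).
Differentiating the loop-closure r₂e^{iθ₂}+r₃e^{iθ₃}=r₁+r₄e^{iθ₄} gives r₂ω₂e^{iθ₂}+r₃ω₃e^{iθ₃}=r₄ω₄e^{iθ₄}.
Eliminating the other unknown: ω₄ = r₂ω₂ sin(θ₂−θ₃) / [r₄ sin(θ₄−θ₃)].
Numerator sine = +0.86777; denominator sine = -0.99317.
Result = 0.1549·2.304·(+0.86777) / (0.3632·(-0.99317)) = -0.85849 rad/s; magnitude 0.85849 rad/s.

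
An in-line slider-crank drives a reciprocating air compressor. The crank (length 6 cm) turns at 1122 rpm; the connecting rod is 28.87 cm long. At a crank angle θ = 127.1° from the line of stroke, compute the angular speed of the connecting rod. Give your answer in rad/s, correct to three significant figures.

14.9

ω = 117.5 rad/s (converted from 1122 rpm).
The rod makes angle φ with the slider axis where L sinφ = r sinθ; differentiating, L cosφ·φ̇ = r ω cosθ.
L cosφ = √(L² − r² sin²θ) = 0.28471 m.
|ω_rod| = r ω |cosθ| / √(L² − r² sin²θ) = 0.06·117.5·0.60321/0.28471 = 14.936 rad/s.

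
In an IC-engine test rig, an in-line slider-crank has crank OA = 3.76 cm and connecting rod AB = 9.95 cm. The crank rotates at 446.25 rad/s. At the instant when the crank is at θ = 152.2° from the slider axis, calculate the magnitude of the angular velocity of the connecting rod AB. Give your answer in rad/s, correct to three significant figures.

ω = 446.2 rad/s
The rod makes angle φ with the slider axis where L sinφ = r sinθ; differentiating, L cosφ·φ̇ = r ω cosθ.
L cosφ = √(L² − r² sin²θ) = 0.097943 m.
|ω_rod| = r ω |cosθ| / √(L² − r² sin²θ) = 0.0376·446.2·0.88458/0.097943 = 151.54 rad/s.

152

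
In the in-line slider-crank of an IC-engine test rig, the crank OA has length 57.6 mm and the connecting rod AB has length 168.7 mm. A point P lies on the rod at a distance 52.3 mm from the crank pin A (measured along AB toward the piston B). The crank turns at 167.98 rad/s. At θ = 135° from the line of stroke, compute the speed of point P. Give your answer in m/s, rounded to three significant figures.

7.88

ω = 168 rad/s.  Crank-pin speed |V_A| = rω = 9.6756 m/s, perpendicular to OA.
Rod angle: sinφ = −(r/L) sinθ ⇒ φ = -13.971°; ω_rod = −rω cosθ/√(L²−r²sin²θ) = +41.792 rad/s.
V_P = V_A + ω_rod × AP, with AP = 0.0523 m along the rod.
Components: V_Px = −rω sinθ − a·ω_rod·sinφ = -6.314 m/s;  V_Py = rω cosθ + a·ω_rod·cosφ = -4.7207 m/s.
|V_P| = √(V_Px² + V_Py²) = 7.8836 m/s.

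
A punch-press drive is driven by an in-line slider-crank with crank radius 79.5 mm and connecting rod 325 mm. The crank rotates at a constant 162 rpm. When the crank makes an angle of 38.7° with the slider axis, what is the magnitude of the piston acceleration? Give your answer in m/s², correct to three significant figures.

19.2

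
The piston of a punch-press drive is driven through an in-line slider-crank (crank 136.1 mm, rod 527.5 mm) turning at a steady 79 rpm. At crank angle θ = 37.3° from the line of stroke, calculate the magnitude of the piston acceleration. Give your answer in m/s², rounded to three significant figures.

8.09

ω = 2π·79/60 = 8.273 rad/s
x(θ) = r cosθ + √(L² − r² sin²θ); with ω constant, a = ω²·d²x/dθ².
d²x/dθ² = −r cosθ − r²(cos2θ)/√u − r⁴ sin²2θ/(4u^{3/2}),  u = L² − r² sin²θ = 0.271454 m².
Substituting r = 0.1361 m, L = 0.5275 m, θ = 37.3°: d²x/dθ² = -0.11827 m.
a = ω²·d²x/dθ² = (8.273)²·(-0.11827) = -8.0943 m/s²;  |a| = 8.0943 m/s².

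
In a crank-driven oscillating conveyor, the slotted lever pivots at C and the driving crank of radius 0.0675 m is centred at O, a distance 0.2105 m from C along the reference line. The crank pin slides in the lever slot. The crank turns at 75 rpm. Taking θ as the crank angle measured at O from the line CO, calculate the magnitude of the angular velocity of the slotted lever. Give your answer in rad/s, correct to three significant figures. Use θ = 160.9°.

ω = 7.854 rad/s (from 75 rpm).
Crank pin A relative to C: A = (d + r cosθ, r sinθ); lever angle φ = atan2(r sinθ, d + r cosθ).
Differentiating tanφ: φ̇ = rω(d cosθ + r)/(d² + r² + 2dr cosθ).
d² + r² + 2dr cosθ = |CA|² = 0.0220134 m²;  d cosθ + r = -0.13141 m.
|ω_lever| = |0.0675·7.854·-0.13141| / 0.0220134 = 3.1648 rad/s.

3.16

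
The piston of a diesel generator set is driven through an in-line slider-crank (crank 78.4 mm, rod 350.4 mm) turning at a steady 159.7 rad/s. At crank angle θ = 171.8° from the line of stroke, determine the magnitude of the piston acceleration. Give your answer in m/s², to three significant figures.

ω = 159.7 rad/s
x(θ) = r cosθ + √(L² − r² sin²θ); with ω constant, a = ω²·d²x/dθ².
d²x/dθ² = −r cosθ − r²(cos2θ)/√u − r⁴ sin²2θ/(4u^{3/2}),  u = L² − r² sin²θ = 0.122655 m².
Substituting r = 0.0784 m, L = 0.3504 m, θ = 171.8°: d²x/dθ² = +0.060744 m.
a = ω²·d²x/dθ² = (159.7)²·(+0.060744) = +1549.2 m/s²;  |a| = 1549.2 m/s².

1550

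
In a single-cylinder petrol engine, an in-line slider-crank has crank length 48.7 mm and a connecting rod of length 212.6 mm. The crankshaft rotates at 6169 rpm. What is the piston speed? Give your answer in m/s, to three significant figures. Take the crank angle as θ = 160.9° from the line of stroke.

ω = 2π·6169/60 = 646 rad/s
For an in-line slider-crank, x = r cosθ + √(L² − r² sin²θ), so v = −rω sinθ·[1 + r cosθ/√(L² − r² sin²θ)].
With r = 0.0487 m, L = 0.2126 m, θ = 160.9°: √(L² − r² sin²θ) = 0.212 m.
v = −0.0487·646·0.32722·[1 + 0.0487·-0.94495/0.212] = -8.06 m/s.
|v| = 8.06 m/s.

8.06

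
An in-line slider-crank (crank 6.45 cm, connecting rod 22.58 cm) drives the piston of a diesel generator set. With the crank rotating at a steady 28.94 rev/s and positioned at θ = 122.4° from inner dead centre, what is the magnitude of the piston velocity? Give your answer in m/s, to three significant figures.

8.34

ω = 2π·28.9 = 181.8 rad/s
For an in-line slider-crank, x = r cosθ + √(L² − r² sin²θ), so v = −rω sinθ·[1 + r cosθ/√(L² − r² sin²θ)].
With r = 0.0645 m, L = 0.2258 m, θ = 122.4°: √(L² − r² sin²θ) = 0.21913 m.
v = −0.0645·181.8·0.84433·[1 + 0.0645·-0.53583/0.21913] = -8.3408 m/s.
|v| = 8.3408 m/s.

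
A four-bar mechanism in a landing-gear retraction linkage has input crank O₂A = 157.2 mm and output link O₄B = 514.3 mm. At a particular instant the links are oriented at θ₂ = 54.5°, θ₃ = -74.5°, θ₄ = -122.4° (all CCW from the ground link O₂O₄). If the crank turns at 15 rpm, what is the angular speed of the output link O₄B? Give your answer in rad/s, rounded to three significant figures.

ω₂ = 1.571 rad/s (from 15 rpm).
Differentiating the loop-closure r₂e^{iθ₂}+r₃e^{iθ₃}=r₁+r₄e^{iθ₄} gives r₂ω₂e^{iθ₂}+r₃ω₃e^{iθ₃}=r₄ω₄e^{iθ₄}.
Eliminating the other unknown: ω₄ = r₂ω₂ sin(θ₂−θ₃) / [r₄ sin(θ₄−θ₃)].
Numerator sine = +0.77715; denominator sine = -0.74198.
Result = 0.1572·1.571·(+0.77715) / (0.5143·(-0.74198)) = -0.50289 rad/s; magnitude 0.50289 rad/s.

0.503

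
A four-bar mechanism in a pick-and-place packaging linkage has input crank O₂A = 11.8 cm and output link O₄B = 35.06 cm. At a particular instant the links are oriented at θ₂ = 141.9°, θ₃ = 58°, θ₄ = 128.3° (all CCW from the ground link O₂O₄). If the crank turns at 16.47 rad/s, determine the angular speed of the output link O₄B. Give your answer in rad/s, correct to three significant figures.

ω₂ = 16.47 rad/s
Differentiating the loop-closure r₂e^{iθ₂}+r₃e^{iθ₃}=r₁+r₄e^{iθ₄} gives r₂ω₂e^{iθ₂}+r₃ω₃e^{iθ₃}=r₄ω₄e^{iθ₄}.
Eliminating the other unknown: ω₄ = r₂ω₂ sin(θ₂−θ₃) / [r₄ sin(θ₄−θ₃)].
Numerator sine = +0.99434; denominator sine = +0.94147.
Result = 0.118·16.47·(+0.99434) / (0.3506·(+0.94147)) = +5.8545 rad/s; magnitude 5.8545 rad/s.

5.85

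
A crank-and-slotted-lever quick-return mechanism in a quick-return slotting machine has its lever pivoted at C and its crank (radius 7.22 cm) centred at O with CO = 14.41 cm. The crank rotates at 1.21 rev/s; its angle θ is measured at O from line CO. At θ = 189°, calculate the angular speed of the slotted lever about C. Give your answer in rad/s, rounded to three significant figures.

7.09

ω = 7.603 rad/s (from 1.21 rev/s).
Crank pin A relative to C: A = (d + r cosθ, r sinθ); lever angle φ = atan2(r sinθ, d + r cosθ).
Differentiating tanφ: φ̇ = rω(d cosθ + r)/(d² + r² + 2dr cosθ).
d² + r² + 2dr cosθ = |CA|² = 0.00542579 m²;  d cosθ + r = -0.070126 m.
|ω_lever| = |0.0722·7.603·-0.070126| / 0.00542579 = 7.0944 rad/s.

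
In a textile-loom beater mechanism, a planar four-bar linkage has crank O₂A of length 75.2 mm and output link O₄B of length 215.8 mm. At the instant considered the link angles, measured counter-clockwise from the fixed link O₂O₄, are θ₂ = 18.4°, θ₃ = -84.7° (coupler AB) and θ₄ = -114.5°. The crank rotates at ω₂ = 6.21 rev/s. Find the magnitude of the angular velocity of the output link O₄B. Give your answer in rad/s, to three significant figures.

26.6

ω₂ = 39.02 rad/s (from 6.21 rev/s).
Differentiating the loop-closure r₂e^{iθ₂}+r₃e^{iθ₃}=r₁+r₄e^{iθ₄} gives r₂ω₂e^{iθ₂}+r₃ω₃e^{iθ₃}=r₄ω₄e^{iθ₄}.
Eliminating the other unknown: ω₄ = r₂ω₂ sin(θ₂−θ₃) / [r₄ sin(θ₄−θ₃)].
Numerator sine = +0.97398; denominator sine = -0.49697.
Result = 0.0752·39.02·(+0.97398) / (0.2158·(-0.49697)) = -26.647 rad/s; magnitude 26.647 rad/s.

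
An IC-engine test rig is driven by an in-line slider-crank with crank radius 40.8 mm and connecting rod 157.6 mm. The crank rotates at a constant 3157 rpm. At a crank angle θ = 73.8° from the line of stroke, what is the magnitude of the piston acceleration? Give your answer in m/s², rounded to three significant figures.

244

ω = 2π·3157/60 = 330.6 rad/s
x(θ) = r cosθ + √(L² − r² sin²θ); with ω constant, a = ω²·d²x/dθ².
d²x/dθ² = −r cosθ − r²(cos2θ)/√u − r⁴ sin²2θ/(4u^{3/2}),  u = L² − r² sin²θ = 0.0233027 m².
Substituting r = 0.0408 m, L = 0.1576 m, θ = 73.8°: d²x/dθ² = -0.0022315 m.
a = ω²·d²x/dθ² = (330.6)²·(-0.0022315) = -243.9 m/s²;  |a| = 243.9 m/s².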